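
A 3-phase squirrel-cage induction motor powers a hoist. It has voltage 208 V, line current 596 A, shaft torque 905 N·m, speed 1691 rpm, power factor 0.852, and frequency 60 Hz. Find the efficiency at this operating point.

87.6 %

ω = 2π × 1691/60 = 177.1 rad/s; P_out = τω = 905 × 177.1 = 160276 W
P_in = √3·V_L·I_L·cosφ = 1.732 × 208 × 596 × 0.852 = 182935 W
η = P_out / P_in = 160276 / 182935 = 0.876 = 87.6%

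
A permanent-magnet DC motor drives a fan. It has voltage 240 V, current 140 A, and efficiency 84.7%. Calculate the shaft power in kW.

P_in = V·I = 240 × 140 = 33600 W
P_out = η·P_in = 0.847 × 33600 = 28459 W

28.5 kW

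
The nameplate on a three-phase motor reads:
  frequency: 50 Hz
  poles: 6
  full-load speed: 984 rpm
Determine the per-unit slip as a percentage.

1.60 %

n_s = 120f/p = 120×50/6 = 1000 rpm
s = (n_s − n)/n_s = (1000 − 984)/1000 = 0.0160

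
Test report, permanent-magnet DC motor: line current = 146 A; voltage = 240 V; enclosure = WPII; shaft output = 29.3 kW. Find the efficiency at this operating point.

83.6 %

P_out = 29.3 kW = 29300 W
P_in = V·I = 240 × 146 = 35040 W
η = P_out / P_in = 29300 / 35040 = 0.836 = 83.6%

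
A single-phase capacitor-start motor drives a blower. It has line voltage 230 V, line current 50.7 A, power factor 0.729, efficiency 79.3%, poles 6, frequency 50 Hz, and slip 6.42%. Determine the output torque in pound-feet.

50.7 lb·ft

P_in = V·I·cosφ = 230 × 50.7 × 0.729 = 8501 W
P_out = η·P_in = 0.793 × 8501 = 6741 W
n_s = 120×50/6 = 1000 rpm; n = 1000×(1−0.0642) = 936 rpm
ω = 2π×936/60 = 98.02 rad/s
τ = P_out/ω = 6741/98.02 = 68.77 N·m
In lb·ft: 68.77/1.356 = 50.7 lb·ft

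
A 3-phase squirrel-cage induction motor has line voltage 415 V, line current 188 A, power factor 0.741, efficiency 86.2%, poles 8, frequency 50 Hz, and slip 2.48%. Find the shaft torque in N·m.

1130 N·m

P_in = √3·V·I·cosφ = 1.732 × 415 × 188 × 0.741 = 100132 W
P_out = η·P_in = 0.862 × 100132 = 86314 W
n_s = 120×50/8 = 750 rpm; n = 750×(1−0.0248) = 731 rpm
ω = 2π×731/60 = 76.55 rad/s
τ = P_out/ω = 86314/76.55 = 1130 N·m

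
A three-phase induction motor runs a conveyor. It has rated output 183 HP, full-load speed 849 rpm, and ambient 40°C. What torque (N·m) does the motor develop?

P_out = 183 × 746 = 136518 W
ω = 2π × 849/60 = 88.91 rad/s
τ = P_out/ω = 136518/88.91 = 1540 N·m

1540 N·m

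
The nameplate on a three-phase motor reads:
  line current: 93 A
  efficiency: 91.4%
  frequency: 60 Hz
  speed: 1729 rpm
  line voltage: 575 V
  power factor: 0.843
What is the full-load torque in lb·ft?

291 lb·ft

P_in = √3·V·I·cosφ = 1.732 × 575 × 93 × 0.843 = 78078 W
P_out = η·P_in = 0.914 × 78078 = 71363 W
n = 1729 rpm
ω = 2π×1729/60 = 181.1 rad/s
τ = P_out/ω = 71363/181.1 = 394.1 N·m
In lb·ft: 394.1/1.356 = 291 lb·ft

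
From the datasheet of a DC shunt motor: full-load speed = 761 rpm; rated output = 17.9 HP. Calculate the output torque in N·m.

168 N·m

P_out = 17.9 × 746 = 13353 W
ω = 2π × 761/60 = 79.69 rad/s
τ = P_out/ω = 13353/79.69 = 168 N·m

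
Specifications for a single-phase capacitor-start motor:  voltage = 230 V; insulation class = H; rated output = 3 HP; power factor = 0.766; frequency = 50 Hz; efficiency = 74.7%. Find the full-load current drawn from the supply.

17 A

P_out = 3 × 746 = 2238 W
P_in = P_out / η = 2238 / 0.747 = 2996 W
I = P_in / (V·cosφ) = 2996 / (230 × 0.766) = 17 A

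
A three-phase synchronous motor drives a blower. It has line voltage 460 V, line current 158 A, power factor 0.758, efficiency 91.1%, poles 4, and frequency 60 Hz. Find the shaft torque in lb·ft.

340 lb·ft

P_in = √3·V·I·cosφ = 1.732 × 460 × 158 × 0.758 = 95418 W
P_out = η·P_in = 0.911 × 95418 = 86926 W
n = n_s = 120×60/4 = 1800 rpm (synchronous)
ω = 2π×1800/60 = 188.5 rad/s
τ = P_out/ω = 86926/188.5 = 461.1 N·m
In lb·ft: 461.1/1.356 = 340 lb·ft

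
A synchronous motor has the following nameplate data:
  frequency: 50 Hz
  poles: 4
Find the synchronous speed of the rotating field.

n_s = 120f/p = 120×50/4 = 1500 rpm

1500 rpm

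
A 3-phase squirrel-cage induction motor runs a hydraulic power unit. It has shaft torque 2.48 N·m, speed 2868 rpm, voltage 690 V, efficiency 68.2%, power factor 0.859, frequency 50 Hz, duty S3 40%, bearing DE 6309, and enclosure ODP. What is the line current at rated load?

ω = 2π×2868/60 = 300.3 rad/s; P_out = τω = 2.48 × 300.3 = 745 W
P_in = P_out / η = 745 / 0.682 = 1092 W
I_L = P_in / (√3·V_L·cosφ) = 1092 / (1.732 × 690 × 0.859) = 1.06 A

1.06 A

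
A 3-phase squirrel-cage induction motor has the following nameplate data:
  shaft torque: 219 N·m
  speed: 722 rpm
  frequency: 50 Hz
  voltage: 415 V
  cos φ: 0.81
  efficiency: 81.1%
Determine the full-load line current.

ω = 2π×722/60 = 75.61 rad/s; P_out = τω = 219 × 75.61 = 16559 W
P_in = P_out / η = 16559 / 0.811 = 20418 W
I_L = P_in / (√3·V_L·cosφ) = 20418 / (1.732 × 415 × 0.81) = 35.1 A

35.1 A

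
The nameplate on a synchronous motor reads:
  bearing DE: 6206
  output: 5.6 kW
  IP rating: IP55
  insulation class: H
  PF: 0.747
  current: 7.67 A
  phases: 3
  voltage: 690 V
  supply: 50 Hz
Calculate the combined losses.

1.25 kW

P_in = √3·V·I·cosφ = 1.732×690×7.67×0.747 = 6847 W
P_out = 5600 W
Losses = P_in − P_out = 6847 − 5600 = 1247 W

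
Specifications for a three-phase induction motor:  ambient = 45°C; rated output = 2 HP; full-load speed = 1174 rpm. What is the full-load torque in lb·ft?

8.95 lb·ft

P_out = 2 × 746 = 1492 W
ω = 2π × 1174/60 = 122.9 rad/s
τ = P_out/ω = 1492/122.9 = 12.14 N·m
In lb·ft: 12.14/1.356 = 8.95 lb·ft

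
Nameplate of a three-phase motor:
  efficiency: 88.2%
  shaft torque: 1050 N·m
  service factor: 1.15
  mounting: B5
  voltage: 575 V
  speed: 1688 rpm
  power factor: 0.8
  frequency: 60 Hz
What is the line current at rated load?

264 A

ω = 2π×1688/60 = 176.8 rad/s; P_out = τω = 1050 × 176.8 = 185640 W
P_in = P_out / η = 185640 / 0.882 = 210476 W
I_L = P_in / (√3·V_L·cosφ) = 210476 / (1.732 × 575 × 0.8) = 264 A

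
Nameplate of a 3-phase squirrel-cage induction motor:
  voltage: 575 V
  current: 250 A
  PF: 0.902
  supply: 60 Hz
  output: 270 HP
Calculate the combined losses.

23.2 kW

P_in = √3·V·I·cosφ = 1.732×575×250×0.902 = 224575 W
P_out = 270×746 = 201420 W
Losses = P_in − P_out = 224575 − 201420 = 23155 W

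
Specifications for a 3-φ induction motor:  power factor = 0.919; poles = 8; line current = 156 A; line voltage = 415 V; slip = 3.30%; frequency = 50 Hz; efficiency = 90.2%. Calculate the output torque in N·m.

P_in = √3·V·I·cosφ = 1.732 × 415 × 156 × 0.919 = 103047 W
P_out = η·P_in = 0.902 × 103047 = 92948 W
n_s = 120×50/8 = 750 rpm; n = 750×(1−0.033) = 725 rpm
ω = 2π×725/60 = 75.92 rad/s
τ = P_out/ω = 92948/75.92 = 1220 N·m

1220 N·m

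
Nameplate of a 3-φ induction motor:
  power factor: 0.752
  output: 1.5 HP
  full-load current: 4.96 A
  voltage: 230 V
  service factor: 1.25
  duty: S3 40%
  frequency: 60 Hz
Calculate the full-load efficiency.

P_out = 1.5 × 746 = 1119 W
P_in = √3·V_L·I_L·cosφ = 1.732 × 230 × 4.96 × 0.752 = 1486 W
η = P_out / P_in = 1119 / 1486 = 0.753 = 75.3%

75.3 %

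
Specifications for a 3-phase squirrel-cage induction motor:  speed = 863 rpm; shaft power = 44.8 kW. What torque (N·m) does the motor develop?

496 N·m

ω = 2π × 863/60 = 90.37 rad/s
τ = P/ω = 44800/90.37 = 496 N·m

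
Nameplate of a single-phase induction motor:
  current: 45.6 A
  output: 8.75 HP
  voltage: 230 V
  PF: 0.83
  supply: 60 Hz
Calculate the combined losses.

P_in = V·I·cosφ = 230×45.6×0.83 = 8705 W
P_out = 8.75×746 = 6528 W
Losses = P_in − P_out = 8705 − 6528 = 2177 W

2180 W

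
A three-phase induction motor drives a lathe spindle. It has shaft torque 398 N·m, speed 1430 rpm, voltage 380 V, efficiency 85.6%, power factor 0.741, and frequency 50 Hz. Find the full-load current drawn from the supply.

ω = 2π×1430/60 = 149.7 rad/s; P_out = τω = 398 × 149.7 = 59581 W
P_in = P_out / η = 59581 / 0.856 = 69604 W
I_L = P_in / (√3·V_L·cosφ) = 69604 / (1.732 × 380 × 0.741) = 143 A

143 A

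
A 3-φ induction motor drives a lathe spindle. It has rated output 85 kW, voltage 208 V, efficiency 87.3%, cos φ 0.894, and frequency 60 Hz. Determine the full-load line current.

P_out = 85 kW = 85000 W
P_in = P_out / η = 85000 / 0.873 = 97365 W
I_L = P_in / (√3·V_L·cosφ) = 97365 / (1.732 × 208 × 0.894) = 302 A

302 A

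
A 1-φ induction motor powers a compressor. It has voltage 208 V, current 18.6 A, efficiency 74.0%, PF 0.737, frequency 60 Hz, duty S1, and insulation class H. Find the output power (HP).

2.83 HP

P_in = V·I·cosφ = 208 × 18.6 × 0.737 = 2851 W
P_out = η·P_in = 0.74 × 2851 = 2110 W
= 2110/746 = 2.83 HP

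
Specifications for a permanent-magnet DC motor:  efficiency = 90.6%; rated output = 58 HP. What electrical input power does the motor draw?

47.8 kW

P_out = 58 × 746 = 43268 W
P_in = P_out/η = 43268/0.906 = 47757 W = 47.8 kW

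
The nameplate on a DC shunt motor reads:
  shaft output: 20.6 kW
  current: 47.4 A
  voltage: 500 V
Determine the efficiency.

P_out = 20.6 kW = 20600 W
P_in = V·I = 500 × 47.4 = 23700 W
η = P_out / P_in = 20600 / 23700 = 0.869 = 86.9%

86.9 %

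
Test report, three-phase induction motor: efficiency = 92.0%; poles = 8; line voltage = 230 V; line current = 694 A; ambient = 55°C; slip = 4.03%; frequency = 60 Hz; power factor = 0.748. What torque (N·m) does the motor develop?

2100 N·m

P_in = √3·V·I·cosφ = 1.732 × 230 × 694 × 0.748 = 206793 W
P_out = η·P_in = 0.92 × 206793 = 190250 W
n_s = 120×60/8 = 900 rpm; n = 900×(1−0.0403) = 864 rpm
ω = 2π×864/60 = 90.48 rad/s
τ = P_out/ω = 190250/90.48 = 2100 N·m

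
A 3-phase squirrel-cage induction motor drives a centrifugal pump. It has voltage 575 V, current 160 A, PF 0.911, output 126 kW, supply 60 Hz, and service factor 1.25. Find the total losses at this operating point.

19.2 kW

P_in = √3·V·I·cosφ = 1.732×575×160×0.911 = 145162 W
P_out = 126000 W
Losses = P_in − P_out = 145162 − 126000 = 19162 W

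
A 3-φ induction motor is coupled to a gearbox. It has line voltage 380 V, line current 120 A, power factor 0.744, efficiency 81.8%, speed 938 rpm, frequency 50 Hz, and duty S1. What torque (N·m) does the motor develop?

P_in = √3·V·I·cosφ = 1.732 × 380 × 120 × 0.744 = 58761 W
P_out = η·P_in = 0.818 × 58761 = 48066 W
n = 938 rpm
ω = 2π×938/60 = 98.23 rad/s
τ = P_out/ω = 48066/98.23 = 489 N·m

489 N·m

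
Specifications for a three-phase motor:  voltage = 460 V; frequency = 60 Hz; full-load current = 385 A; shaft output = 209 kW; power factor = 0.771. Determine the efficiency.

88.4 %

P_out = 209 kW = 209000 W
P_in = √3·V_L·I_L·cosφ = 1.732 × 460 × 385 × 0.771 = 236494 W
η = P_out / P_in = 209000 / 236494 = 0.884 = 88.4%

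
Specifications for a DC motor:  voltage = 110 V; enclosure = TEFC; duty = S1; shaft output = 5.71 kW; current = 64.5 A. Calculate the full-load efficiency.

P_out = 5.71 kW = 5710 W
P_in = V·I = 110 × 64.5 = 7095 W
η = P_out / P_in = 5710 / 7095 = 0.805 = 80.5%

80.5 %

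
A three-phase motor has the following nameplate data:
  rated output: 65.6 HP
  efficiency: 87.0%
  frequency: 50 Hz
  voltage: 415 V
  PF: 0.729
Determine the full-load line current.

P_out = 65.6 × 746 = 48938 W
P_in = P_out / η = 48938 / 0.870 = 56251 W
I_L = P_in / (√3·V_L·cosφ) = 56251 / (1.732 × 415 × 0.729) = 107 A

107 A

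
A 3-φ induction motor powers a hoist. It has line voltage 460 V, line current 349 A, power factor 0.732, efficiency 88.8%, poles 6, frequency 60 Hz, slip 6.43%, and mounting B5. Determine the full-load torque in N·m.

1540 N·m

P_in = √3·V·I·cosφ = 1.732 × 460 × 349 × 0.732 = 203536 W
P_out = η·P_in = 0.888 × 203536 = 180740 W
n_s = 120×60/6 = 1200 rpm; n = 1200×(1−0.0643) = 1123 rpm
ω = 2π×1123/60 = 117.6 rad/s
τ = P_out/ω = 180740/117.6 = 1540 N·m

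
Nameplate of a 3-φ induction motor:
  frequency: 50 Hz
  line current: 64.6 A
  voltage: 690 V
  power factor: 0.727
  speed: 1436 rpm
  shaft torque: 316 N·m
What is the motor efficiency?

84.7 %

ω = 2π × 1436/60 = 150.4 rad/s; P_out = τω = 316 × 150.4 = 47526 W
P_in = √3·V_L·I_L·cosφ = 1.732 × 690 × 64.6 × 0.727 = 56126 W
η = P_out / P_in = 47526 / 56126 = 0.847 = 84.7%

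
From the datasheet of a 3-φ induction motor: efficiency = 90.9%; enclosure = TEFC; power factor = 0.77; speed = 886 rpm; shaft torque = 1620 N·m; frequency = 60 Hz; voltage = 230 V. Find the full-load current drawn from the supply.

539 A

ω = 2π×886/60 = 92.78 rad/s; P_out = τω = 1620 × 92.78 = 150304 W
P_in = P_out / η = 150304 / 0.909 = 165351 W
I_L = P_in / (√3·V_L·cosφ) = 165351 / (1.732 × 230 × 0.77) = 539 A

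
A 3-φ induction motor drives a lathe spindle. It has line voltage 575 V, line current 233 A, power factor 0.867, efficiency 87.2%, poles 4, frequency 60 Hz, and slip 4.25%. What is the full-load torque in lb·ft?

P_in = √3·V·I·cosφ = 1.732 × 575 × 233 × 0.867 = 201183 W
P_out = η·P_in = 0.872 × 201183 = 175432 W
n_s = 120×60/4 = 1800 rpm; n = 1800×(1−0.0425) = 1724 rpm
ω = 2π×1724/60 = 180.5 rad/s
τ = P_out/ω = 175432/180.5 = 971.9 N·m
In lb·ft: 971.9/1.356 = 717 lb·ft

717 lb·ft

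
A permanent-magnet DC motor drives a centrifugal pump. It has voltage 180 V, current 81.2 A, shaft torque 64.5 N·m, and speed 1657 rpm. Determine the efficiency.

76.6 %

ω = 2π × 1657/60 = 173.5 rad/s; P_out = τω = 64.5 × 173.5 = 11191 W
P_in = V·I = 180 × 81.2 = 14616 W
η = P_out / P_in = 11191 / 14616 = 0.766 = 76.6%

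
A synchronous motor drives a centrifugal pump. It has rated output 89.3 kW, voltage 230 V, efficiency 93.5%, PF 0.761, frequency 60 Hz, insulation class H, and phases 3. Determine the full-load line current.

P_out = 89.3 kW = 89300 W
P_in = P_out / η = 89300 / 0.935 = 95508 W
I_L = P_in / (√3·V_L·cosφ) = 95508 / (1.732 × 230 × 0.761) = 315 A

315 A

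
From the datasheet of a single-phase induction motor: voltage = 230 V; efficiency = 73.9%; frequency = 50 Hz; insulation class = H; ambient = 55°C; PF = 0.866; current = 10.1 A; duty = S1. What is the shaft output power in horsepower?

P_in = V·I·cosφ = 230 × 10.1 × 0.866 = 2012 W
P_out = η·P_in = 0.739 × 2012 = 1487 W
= 1487/746 = 1.99 HP

1.99 HP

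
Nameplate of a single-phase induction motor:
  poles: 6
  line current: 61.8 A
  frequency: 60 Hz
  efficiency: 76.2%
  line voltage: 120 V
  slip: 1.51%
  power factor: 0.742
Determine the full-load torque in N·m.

P_in = V·I·cosφ = 120 × 61.8 × 0.742 = 5503 W
P_out = η·P_in = 0.762 × 5503 = 4193 W
n_s = 120×60/6 = 1200 rpm; n = 1200×(1−0.0151) = 1182 rpm
ω = 2π×1182/60 = 123.8 rad/s
τ = P_out/ω = 4193/123.8 = 33.9 N·m

33.9 N·m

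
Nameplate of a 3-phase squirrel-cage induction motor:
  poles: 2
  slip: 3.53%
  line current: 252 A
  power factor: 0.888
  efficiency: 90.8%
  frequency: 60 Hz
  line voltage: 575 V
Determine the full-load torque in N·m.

P_in = √3·V·I·cosφ = 1.732 × 575 × 252 × 0.888 = 222859 W
P_out = η·P_in = 0.908 × 222859 = 202356 W
n_s = 120×60/2 = 3600 rpm; n = 3600×(1−0.0353) = 3473 rpm
ω = 2π×3473/60 = 363.7 rad/s
τ = P_out/ω = 202356/363.7 = 556 N·m

556 N·m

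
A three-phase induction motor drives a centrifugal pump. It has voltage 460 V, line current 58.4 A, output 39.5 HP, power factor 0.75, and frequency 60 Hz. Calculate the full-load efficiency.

84.4 %

P_out = 39.5 × 746 = 29467 W
P_in = √3·V_L·I_L·cosφ = 1.732 × 460 × 58.4 × 0.75 = 34896 W
η = P_out / P_in = 29467 / 34896 = 0.844 = 84.4%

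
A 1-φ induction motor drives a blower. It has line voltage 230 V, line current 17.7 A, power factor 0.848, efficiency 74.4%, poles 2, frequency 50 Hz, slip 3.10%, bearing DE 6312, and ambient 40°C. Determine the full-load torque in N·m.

P_in = V·I·cosφ = 230 × 17.7 × 0.848 = 3452 W
P_out = η·P_in = 0.744 × 3452 = 2568 W
n_s = 120×50/2 = 3000 rpm; n = 3000×(1−0.031) = 2907 rpm
ω = 2π×2907/60 = 304.4 rad/s
τ = P_out/ω = 2568/304.4 = 8.44 N·m

8.44 N·m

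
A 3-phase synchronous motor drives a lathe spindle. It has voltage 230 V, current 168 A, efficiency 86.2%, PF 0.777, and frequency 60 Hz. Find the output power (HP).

60.1 HP

P_in = √3·V·I·cosφ = 1.732 × 230 × 168 × 0.777 = 52000 W
P_out = η·P_in = 0.862 × 52000 = 44824 W
= 44824/746 = 60.1 HP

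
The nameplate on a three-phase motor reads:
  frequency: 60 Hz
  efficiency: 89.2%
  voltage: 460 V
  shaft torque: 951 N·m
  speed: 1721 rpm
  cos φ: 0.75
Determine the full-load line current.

322 A

ω = 2π×1721/60 = 180.2 rad/s; P_out = τω = 951 × 180.2 = 171370 W
P_in = P_out / η = 171370 / 0.892 = 192119 W
I_L = P_in / (√3·V_L·cosφ) = 192119 / (1.732 × 460 × 0.75) = 322 A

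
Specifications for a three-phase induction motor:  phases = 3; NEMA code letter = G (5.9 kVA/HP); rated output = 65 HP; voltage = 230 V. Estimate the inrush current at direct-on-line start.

S_LR = 5.9 × 65 = 383.5 kVA
I_LR = S_LR/(√3·V_L) = 383500/(1.732×230) = 963 A

963 A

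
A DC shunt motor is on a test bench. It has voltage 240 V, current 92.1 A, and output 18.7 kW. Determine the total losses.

3.4 kW

P_in = V·I = 240×92.1 = 22104 W
P_out = 18700 W
Losses = P_in − P_out = 22104 − 18700 = 3404 W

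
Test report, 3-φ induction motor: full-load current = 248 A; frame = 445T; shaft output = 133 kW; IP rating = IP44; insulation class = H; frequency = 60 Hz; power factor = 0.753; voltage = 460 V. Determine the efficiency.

P_out = 133 kW = 133000 W
P_in = √3·V_L·I_L·cosφ = 1.732 × 460 × 248 × 0.753 = 148783 W
η = P_out / P_in = 133000 / 148783 = 0.894 = 89.4%

89.4 %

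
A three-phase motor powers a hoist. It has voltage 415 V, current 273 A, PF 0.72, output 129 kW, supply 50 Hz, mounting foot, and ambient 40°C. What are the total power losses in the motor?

12.3 kW

P_in = √3·V·I·cosφ = 1.732×415×273×0.72 = 141283 W
P_out = 129000 W
Losses = P_in − P_out = 141283 − 129000 = 12283 W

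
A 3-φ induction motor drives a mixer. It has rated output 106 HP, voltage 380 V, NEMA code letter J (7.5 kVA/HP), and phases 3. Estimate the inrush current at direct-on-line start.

1210 A

S_LR = 7.5 × 106 = 795 kVA
I_LR = S_LR/(√3·V_L) = 795000/(1.732×380) = 1210 A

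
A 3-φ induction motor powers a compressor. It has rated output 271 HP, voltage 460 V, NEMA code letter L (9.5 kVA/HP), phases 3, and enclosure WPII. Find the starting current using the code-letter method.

S_LR = 9.5 × 271 = 2574.5 kVA
I_LR = S_LR/(√3·V_L) = 2574500/(1.732×460) = 3230 A

3230 A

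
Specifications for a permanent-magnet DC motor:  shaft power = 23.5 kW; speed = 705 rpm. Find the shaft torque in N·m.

318 N·m

ω = 2π × 705/60 = 73.83 rad/s
τ = P/ω = 23500/73.83 = 318 N·m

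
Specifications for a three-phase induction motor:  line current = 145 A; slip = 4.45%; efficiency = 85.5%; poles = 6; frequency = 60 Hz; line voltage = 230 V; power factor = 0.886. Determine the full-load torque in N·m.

P_in = √3·V·I·cosφ = 1.732 × 230 × 145 × 0.886 = 51177 W
P_out = η·P_in = 0.855 × 51177 = 43756 W
n_s = 120×60/6 = 1200 rpm; n = 1200×(1−0.0445) = 1147 rpm
ω = 2π×1147/60 = 120.1 rad/s
τ = P_out/ω = 43756/120.1 = 364 N·m

364 N·m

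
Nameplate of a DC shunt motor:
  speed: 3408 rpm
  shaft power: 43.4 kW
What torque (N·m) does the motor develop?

122 N·m

ω = 2π × 3408/60 = 356.9 rad/s
τ = P/ω = 43400/356.9 = 122 N·m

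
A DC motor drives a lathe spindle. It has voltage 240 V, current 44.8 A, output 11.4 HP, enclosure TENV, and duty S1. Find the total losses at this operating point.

P_in = V·I = 240×44.8 = 10752 W
P_out = 11.4×746 = 8504 W
Losses = P_in − P_out = 10752 − 8504 = 2248 W

2250 W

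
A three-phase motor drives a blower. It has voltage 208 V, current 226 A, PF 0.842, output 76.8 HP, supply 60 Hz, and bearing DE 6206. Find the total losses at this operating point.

11300 W

P_in = √3·V·I·cosφ = 1.732×208×226×0.842 = 68554 W
P_out = 76.8×746 = 57293 W
Losses = P_in − P_out = 68554 − 57293 = 11261 W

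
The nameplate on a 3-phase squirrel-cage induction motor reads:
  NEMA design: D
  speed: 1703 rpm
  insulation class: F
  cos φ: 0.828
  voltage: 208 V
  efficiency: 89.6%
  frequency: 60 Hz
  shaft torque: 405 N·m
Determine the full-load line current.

270 A

ω = 2π×1703/60 = 178.3 rad/s; P_out = τω = 405 × 178.3 = 72212 W
P_in = P_out / η = 72212 / 0.896 = 80594 W
I_L = P_in / (√3·V_L·cosφ) = 80594 / (1.732 × 208 × 0.828) = 270 A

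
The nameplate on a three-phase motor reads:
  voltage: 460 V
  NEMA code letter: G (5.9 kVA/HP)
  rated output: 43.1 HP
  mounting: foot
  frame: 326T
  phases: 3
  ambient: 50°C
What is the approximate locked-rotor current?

319 A

S_LR = 5.9 × 43.1 = 254.29 kVA
I_LR = S_LR/(√3·V_L) = 254290/(1.732×460) = 319 A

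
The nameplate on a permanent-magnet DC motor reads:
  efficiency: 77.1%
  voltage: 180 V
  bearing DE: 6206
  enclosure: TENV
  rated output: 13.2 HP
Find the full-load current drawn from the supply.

P_out = 13.2 × 746 = 9847 W
P_in = P_out / η = 9847 / 0.771 = 12772 W
I = P_in / V = 12772 / 180 = 71 A

71 A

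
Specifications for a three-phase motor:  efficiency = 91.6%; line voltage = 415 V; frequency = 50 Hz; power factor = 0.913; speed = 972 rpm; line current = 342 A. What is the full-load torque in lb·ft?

1490 lb·ft

P_in = √3·V·I·cosφ = 1.732 × 415 × 342 × 0.913 = 224436 W
P_out = η·P_in = 0.916 × 224436 = 205583 W
n = 972 rpm
ω = 2π×972/60 = 101.8 rad/s
τ = P_out/ω = 205583/101.8 = 2019 N·m
In lb·ft: 2019/1.356 = 1490 lb·ft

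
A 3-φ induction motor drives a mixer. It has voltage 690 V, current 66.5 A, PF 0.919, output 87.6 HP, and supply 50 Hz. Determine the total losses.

P_in = √3·V·I·cosφ = 1.732×690×66.5×0.919 = 73036 W
P_out = 87.6×746 = 65350 W
Losses = P_in − P_out = 73036 − 65350 = 7686 W

7.69 kW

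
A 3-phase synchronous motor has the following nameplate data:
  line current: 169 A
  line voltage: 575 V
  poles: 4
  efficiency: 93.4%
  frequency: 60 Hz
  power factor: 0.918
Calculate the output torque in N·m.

P_in = √3·V·I·cosφ = 1.732 × 575 × 169 × 0.918 = 154506 W
P_out = η·P_in = 0.934 × 154506 = 144309 W
n = n_s = 120×60/4 = 1800 rpm (synchronous)
ω = 2π×1800/60 = 188.5 rad/s
τ = P_out/ω = 144309/188.5 = 766 N·m

766 N·m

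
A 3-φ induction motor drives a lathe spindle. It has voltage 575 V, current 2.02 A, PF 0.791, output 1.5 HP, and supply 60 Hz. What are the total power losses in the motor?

P_in = √3·V·I·cosφ = 1.732×575×2.02×0.791 = 1591 W
P_out = 1.5×746 = 1119 W
Losses = P_in − P_out = 1591 − 1119 = 472 W

472 W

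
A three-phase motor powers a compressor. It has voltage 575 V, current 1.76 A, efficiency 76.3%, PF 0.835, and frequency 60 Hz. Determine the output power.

P_in = √3·V·I·cosφ = 1.732 × 575 × 1.76 × 0.835 = 1464 W
P_out = η·P_in = 0.763 × 1464 = 1117 W

1.12 kW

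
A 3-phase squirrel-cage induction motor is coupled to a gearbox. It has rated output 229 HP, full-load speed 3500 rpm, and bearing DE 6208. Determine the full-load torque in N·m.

P_out = 229 × 746 = 170834 W
ω = 2π × 3500/60 = 366.5 rad/s
τ = P_out/ω = 170834/366.5 = 466 N·m

466 N·m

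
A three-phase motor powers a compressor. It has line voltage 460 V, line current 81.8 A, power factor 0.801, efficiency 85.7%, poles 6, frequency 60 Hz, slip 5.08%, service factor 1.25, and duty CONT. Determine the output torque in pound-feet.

277 lb·ft

P_in = √3·V·I·cosφ = 1.732 × 460 × 81.8 × 0.801 = 52203 W
P_out = η·P_in = 0.857 × 52203 = 44738 W
n_s = 120×60/6 = 1200 rpm; n = 1200×(1−0.0508) = 1139 rpm
ω = 2π×1139/60 = 119.3 rad/s
τ = P_out/ω = 44738/119.3 = 375 N·m
In lb·ft: 375/1.356 = 277 lb·ft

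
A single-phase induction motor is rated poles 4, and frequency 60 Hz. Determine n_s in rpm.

n_s = 120f/p = 120×60/4 = 1800 rpm

1800 rpm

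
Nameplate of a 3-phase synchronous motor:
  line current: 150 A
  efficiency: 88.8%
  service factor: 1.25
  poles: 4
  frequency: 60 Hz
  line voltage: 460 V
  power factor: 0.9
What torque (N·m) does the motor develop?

P_in = √3·V·I·cosφ = 1.732 × 460 × 150 × 0.9 = 107557 W
P_out = η·P_in = 0.888 × 107557 = 95511 W
n = n_s = 120×60/4 = 1800 rpm (synchronous)
ω = 2π×1800/60 = 188.5 rad/s
τ = P_out/ω = 95511/188.5 = 507 N·m

507 N·m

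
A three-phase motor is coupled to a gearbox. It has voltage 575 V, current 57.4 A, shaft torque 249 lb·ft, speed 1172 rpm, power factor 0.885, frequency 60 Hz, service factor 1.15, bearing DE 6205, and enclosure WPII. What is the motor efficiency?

81.9 %

τ = 249 lb·ft × 1.356 = 337.6 N·m
ω = 2π × 1172/60 = 122.7 rad/s; P_out = τω = 337.6 × 122.7 = 41424 W
P_in = √3·V_L·I_L·cosφ = 1.732 × 575 × 57.4 × 0.885 = 50591 W
η = P_out / P_in = 41424 / 50591 = 0.819 = 81.9%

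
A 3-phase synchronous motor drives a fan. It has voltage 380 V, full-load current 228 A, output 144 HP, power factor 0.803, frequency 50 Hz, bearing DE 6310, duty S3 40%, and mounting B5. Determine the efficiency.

P_out = 144 × 746 = 107424 W
P_in = √3·V_L·I_L·cosφ = 1.732 × 380 × 228 × 0.803 = 120499 W
η = P_out / P_in = 107424 / 120499 = 0.891 = 89.1%

89.1 %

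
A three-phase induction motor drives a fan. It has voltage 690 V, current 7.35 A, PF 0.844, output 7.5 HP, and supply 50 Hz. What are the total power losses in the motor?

P_in = √3·V·I·cosφ = 1.732×690×7.35×0.844 = 7414 W
P_out = 7.5×746 = 5595 W
Losses = P_in − P_out = 7414 − 5595 = 1819 W

1.82 kW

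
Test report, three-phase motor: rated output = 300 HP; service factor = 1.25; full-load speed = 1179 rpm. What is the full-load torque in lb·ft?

1340 lb·ft

P_out = 300 × 746 = 223800 W
ω = 2π × 1179/60 = 123.5 rad/s
τ = P_out/ω = 223800/123.5 = 1812 N·m
In lb·ft: 1812/1.356 = 1340 lb·ft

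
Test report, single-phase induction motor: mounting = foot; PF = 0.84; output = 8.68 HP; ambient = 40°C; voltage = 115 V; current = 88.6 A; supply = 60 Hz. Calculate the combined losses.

P_in = V·I·cosφ = 115×88.6×0.84 = 8559 W
P_out = 8.68×746 = 6475 W
Losses = P_in − P_out = 8559 − 6475 = 2084 W

2.08 kW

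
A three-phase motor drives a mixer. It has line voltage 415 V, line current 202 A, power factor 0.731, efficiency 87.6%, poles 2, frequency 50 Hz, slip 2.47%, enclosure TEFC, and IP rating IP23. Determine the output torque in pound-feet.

224 lb·ft

P_in = √3·V·I·cosφ = 1.732 × 415 × 202 × 0.731 = 106136 W
P_out = η·P_in = 0.876 × 106136 = 92975 W
n_s = 120×50/2 = 3000 rpm; n = 3000×(1−0.0247) = 2926 rpm
ω = 2π×2926/60 = 306.4 rad/s
τ = P_out/ω = 92975/306.4 = 303.4 N·m
In lb·ft: 303.4/1.356 = 224 lb·ft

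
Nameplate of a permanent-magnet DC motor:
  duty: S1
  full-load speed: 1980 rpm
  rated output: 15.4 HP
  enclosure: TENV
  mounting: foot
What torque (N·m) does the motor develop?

P_out = 15.4 × 746 = 11488 W
ω = 2π × 1980/60 = 207.3 rad/s
τ = P_out/ω = 11488/207.3 = 55.4 N·m

55.4 N·m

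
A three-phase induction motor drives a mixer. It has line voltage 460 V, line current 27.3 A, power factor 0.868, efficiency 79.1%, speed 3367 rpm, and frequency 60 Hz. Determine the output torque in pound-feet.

31.2 lb·ft

P_in = √3·V·I·cosφ = 1.732 × 460 × 27.3 × 0.868 = 18879 W
P_out = η·P_in = 0.791 × 18879 = 14933 W
n = 3367 rpm
ω = 2π×3367/60 = 352.6 rad/s
τ = P_out/ω = 14933/352.6 = 42.35 N·m
In lb·ft: 42.35/1.356 = 31.2 lb·ft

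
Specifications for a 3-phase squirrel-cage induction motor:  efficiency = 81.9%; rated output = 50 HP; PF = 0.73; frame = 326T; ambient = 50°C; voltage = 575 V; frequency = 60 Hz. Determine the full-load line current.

P_out = 50 × 746 = 37300 W
P_in = P_out / η = 37300 / 0.819 = 45543 W
I_L = P_in / (√3·V_L·cosφ) = 45543 / (1.732 × 575 × 0.73) = 62.6 A

62.6 A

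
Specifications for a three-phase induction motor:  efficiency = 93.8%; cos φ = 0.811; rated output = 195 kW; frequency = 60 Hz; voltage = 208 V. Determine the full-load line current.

712 A

P_out = 195 kW = 195000 W
P_in = P_out / η = 195000 / 0.938 = 207889 W
I_L = P_in / (√3·V_L·cosφ) = 207889 / (1.732 × 208 × 0.811) = 712 A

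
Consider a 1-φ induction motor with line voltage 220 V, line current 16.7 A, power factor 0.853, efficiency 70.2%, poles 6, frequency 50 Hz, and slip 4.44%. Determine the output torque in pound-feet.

16.2 lb·ft

P_in = V·I·cosφ = 220 × 16.7 × 0.853 = 3134 W
P_out = η·P_in = 0.702 × 3134 = 2200 W
n_s = 120×50/6 = 1000 rpm; n = 1000×(1−0.0444) = 956 rpm
ω = 2π×956/60 = 100.1 rad/s
τ = P_out/ω = 2200/100.1 = 21.98 N·m
In lb·ft: 21.98/1.356 = 16.2 lb·ft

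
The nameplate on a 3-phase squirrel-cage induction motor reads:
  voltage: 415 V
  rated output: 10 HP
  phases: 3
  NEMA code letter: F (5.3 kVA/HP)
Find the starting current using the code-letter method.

S_LR = 5.3 × 10 = 53 kVA
I_LR = S_LR/(√3·V_L) = 53000/(1.732×415) = 73.7 A

73.7 A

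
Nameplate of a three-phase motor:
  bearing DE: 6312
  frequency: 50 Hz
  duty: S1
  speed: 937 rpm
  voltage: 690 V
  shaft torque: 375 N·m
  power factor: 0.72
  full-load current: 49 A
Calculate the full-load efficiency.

87.3 %

ω = 2π × 937/60 = 98.12 rad/s; P_out = τω = 375 × 98.12 = 36795 W
P_in = √3·V_L·I_L·cosφ = 1.732 × 690 × 49 × 0.72 = 42162 W
η = P_out / P_in = 36795 / 42162 = 0.873 = 87.3%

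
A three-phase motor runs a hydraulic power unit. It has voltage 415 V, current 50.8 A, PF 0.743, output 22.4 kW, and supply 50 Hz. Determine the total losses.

4730 W

P_in = √3·V·I·cosφ = 1.732×415×50.8×0.743 = 27130 W
P_out = 22400 W
Losses = P_in − P_out = 27130 − 22400 = 4730 W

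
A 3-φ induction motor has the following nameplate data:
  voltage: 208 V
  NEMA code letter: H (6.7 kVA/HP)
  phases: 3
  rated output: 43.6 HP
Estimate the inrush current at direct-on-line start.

S_LR = 6.7 × 43.6 = 292.12 kVA
I_LR = S_LR/(√3·V_L) = 292120/(1.732×208) = 811 A

811 A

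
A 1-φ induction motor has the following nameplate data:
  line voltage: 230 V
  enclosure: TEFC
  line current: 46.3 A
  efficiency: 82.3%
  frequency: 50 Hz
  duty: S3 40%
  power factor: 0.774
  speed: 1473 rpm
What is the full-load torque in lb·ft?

32.4 lb·ft

P_in = V·I·cosφ = 230 × 46.3 × 0.774 = 8242 W
P_out = η·P_in = 0.823 × 8242 = 6783 W
n = 1473 rpm
ω = 2π×1473/60 = 154.3 rad/s
τ = P_out/ω = 6783/154.3 = 43.96 N·m
In lb·ft: 43.96/1.356 = 32.4 lb·ft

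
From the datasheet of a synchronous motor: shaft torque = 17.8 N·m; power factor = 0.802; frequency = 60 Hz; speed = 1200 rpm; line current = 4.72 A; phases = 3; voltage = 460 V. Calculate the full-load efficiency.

74.2 %

ω = 2π × 1200/60 = 125.7 rad/s; P_out = τω = 17.8 × 125.7 = 2237 W
P_in = √3·V_L·I_L·cosφ = 1.732 × 460 × 4.72 × 0.802 = 3016 W
η = P_out / P_in = 2237 / 3016 = 0.742 = 74.2%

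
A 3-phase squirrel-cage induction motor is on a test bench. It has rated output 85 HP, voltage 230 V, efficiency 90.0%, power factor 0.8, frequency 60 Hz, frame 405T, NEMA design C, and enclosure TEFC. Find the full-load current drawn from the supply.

221 A

P_out = 85 × 746 = 63410 W
P_in = P_out / η = 63410 / 0.900 = 70456 W
I_L = P_in / (√3·V_L·cosφ) = 70456 / (1.732 × 230 × 0.8) = 221 A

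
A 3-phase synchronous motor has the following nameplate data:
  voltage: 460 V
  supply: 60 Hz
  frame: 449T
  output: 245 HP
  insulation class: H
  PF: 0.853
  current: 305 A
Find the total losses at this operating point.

24500 W

P_in = √3·V·I·cosφ = 1.732×460×305×0.853 = 207279 W
P_out = 245×746 = 182770 W
Losses = P_in − P_out = 207279 − 182770 = 24509 W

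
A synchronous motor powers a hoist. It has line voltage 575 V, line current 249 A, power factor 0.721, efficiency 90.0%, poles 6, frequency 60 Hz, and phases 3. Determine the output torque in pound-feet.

944 lb·ft

P_in = √3·V·I·cosφ = 1.732 × 575 × 249 × 0.721 = 178793 W
P_out = η·P_in = 0.9 × 178793 = 160914 W
n = n_s = 120×60/6 = 1200 rpm (synchronous)
ω = 2π×1200/60 = 125.7 rad/s
τ = P_out/ω = 160914/125.7 = 1280 N·m
In lb·ft: 1280/1.356 = 944 lb·ft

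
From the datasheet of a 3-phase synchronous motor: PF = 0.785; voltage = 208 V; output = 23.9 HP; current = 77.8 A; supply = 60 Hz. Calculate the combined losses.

P_in = √3·V·I·cosφ = 1.732×208×77.8×0.785 = 22002 W
P_out = 23.9×746 = 17829 W
Losses = P_in − P_out = 22002 − 17829 = 4173 W

4.17 kW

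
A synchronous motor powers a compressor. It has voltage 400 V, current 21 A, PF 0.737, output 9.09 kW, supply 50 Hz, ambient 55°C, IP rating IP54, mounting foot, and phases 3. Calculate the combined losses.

1.63 kW

P_in = √3·V·I·cosφ = 1.732×400×21×0.737 = 10722 W
P_out = 9090 W
Losses = P_in − P_out = 10722 − 9090 = 1632 W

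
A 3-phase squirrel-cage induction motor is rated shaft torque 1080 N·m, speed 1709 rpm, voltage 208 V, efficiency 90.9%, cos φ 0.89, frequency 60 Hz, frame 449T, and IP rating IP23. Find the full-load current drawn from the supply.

663 A

ω = 2π×1709/60 = 179 rad/s; P_out = τω = 1080 × 179 = 193320 W
P_in = P_out / η = 193320 / 0.909 = 212673 W
I_L = P_in / (√3·V_L·cosφ) = 212673 / (1.732 × 208 × 0.89) = 663 A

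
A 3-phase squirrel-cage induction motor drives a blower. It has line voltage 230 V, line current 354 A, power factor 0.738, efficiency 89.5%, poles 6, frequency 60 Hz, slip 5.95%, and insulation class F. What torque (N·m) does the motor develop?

P_in = √3·V·I·cosφ = 1.732 × 230 × 354 × 0.738 = 104072 W
P_out = η·P_in = 0.895 × 104072 = 93144 W
n_s = 120×60/6 = 1200 rpm; n = 1200×(1−0.0595) = 1129 rpm
ω = 2π×1129/60 = 118.2 rad/s
τ = P_out/ω = 93144/118.2 = 788 N·m

788 N·m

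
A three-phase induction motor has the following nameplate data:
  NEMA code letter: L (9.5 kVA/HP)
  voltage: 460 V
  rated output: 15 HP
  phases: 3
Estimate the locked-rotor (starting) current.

179 A

S_LR = 9.5 × 15 = 142.5 kVA
I_LR = S_LR/(√3·V_L) = 142500/(1.732×460) = 179 A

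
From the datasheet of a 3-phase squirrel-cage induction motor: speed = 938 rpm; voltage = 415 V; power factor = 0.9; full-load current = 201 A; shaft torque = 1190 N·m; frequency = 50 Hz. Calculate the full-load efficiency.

89.9 %

ω = 2π × 938/60 = 98.23 rad/s; P_out = τω = 1190 × 98.23 = 116894 W
P_in = √3·V_L·I_L·cosφ = 1.732 × 415 × 201 × 0.9 = 130027 W
η = P_out / P_in = 116894 / 130027 = 0.899 = 89.9%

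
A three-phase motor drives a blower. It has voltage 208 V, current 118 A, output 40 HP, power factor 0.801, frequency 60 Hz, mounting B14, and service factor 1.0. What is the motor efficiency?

87.6 %

P_out = 40 × 746 = 29840 W
P_in = √3·V_L·I_L·cosφ = 1.732 × 208 × 118 × 0.801 = 34051 W
η = P_out / P_in = 29840 / 34051 = 0.876 = 87.6%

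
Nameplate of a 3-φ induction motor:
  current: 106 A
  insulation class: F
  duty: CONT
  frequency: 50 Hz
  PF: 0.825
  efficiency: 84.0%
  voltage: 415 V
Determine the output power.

P_in = √3·V·I·cosφ = 1.732 × 415 × 106 × 0.825 = 62857 W
P_out = η·P_in = 0.84 × 62857 = 52800 W

52.8 kW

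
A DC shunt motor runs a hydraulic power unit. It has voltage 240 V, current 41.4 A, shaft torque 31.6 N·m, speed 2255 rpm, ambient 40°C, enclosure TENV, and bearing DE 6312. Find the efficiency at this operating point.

ω = 2π × 2255/60 = 236.1 rad/s; P_out = τω = 31.6 × 236.1 = 7461 W
P_in = V·I = 240 × 41.4 = 9936 W
η = P_out / P_in = 7461 / 9936 = 0.751 = 75.1%

75.1 %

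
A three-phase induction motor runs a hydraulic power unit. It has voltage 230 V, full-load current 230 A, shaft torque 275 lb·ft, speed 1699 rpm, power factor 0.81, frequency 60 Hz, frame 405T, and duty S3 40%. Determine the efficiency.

89.4 %

τ = 275 lb·ft × 1.356 = 372.9 N·m
ω = 2π × 1699/60 = 177.9 rad/s; P_out = τω = 372.9 × 177.9 = 66339 W
P_in = √3·V_L·I_L·cosφ = 1.732 × 230 × 230 × 0.81 = 74214 W
η = P_out / P_in = 66339 / 74214 = 0.894 = 89.4%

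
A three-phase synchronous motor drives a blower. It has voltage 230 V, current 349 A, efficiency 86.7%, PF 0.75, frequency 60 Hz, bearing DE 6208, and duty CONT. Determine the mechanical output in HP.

P_in = √3·V·I·cosφ = 1.732 × 230 × 349 × 0.75 = 104271 W
P_out = η·P_in = 0.867 × 104271 = 90403 W
= 90403/746 = 121 HP

121 HP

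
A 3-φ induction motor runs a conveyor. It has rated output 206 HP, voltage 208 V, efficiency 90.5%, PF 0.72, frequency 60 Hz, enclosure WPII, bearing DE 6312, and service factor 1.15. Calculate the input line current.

655 A

P_out = 206 × 746 = 153676 W
P_in = P_out / η = 153676 / 0.905 = 169808 W
I_L = P_in / (√3·V_L·cosφ) = 169808 / (1.732 × 208 × 0.72) = 655 A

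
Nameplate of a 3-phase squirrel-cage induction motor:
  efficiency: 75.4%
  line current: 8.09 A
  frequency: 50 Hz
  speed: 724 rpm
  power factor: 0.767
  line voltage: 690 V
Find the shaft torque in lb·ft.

54.4 lb·ft

P_in = √3·V·I·cosφ = 1.732 × 690 × 8.09 × 0.767 = 7416 W
P_out = η·P_in = 0.754 × 7416 = 5592 W
n = 724 rpm
ω = 2π×724/60 = 75.82 rad/s
τ = P_out/ω = 5592/75.82 = 73.75 N·m
In lb·ft: 73.75/1.356 = 54.4 lb·ft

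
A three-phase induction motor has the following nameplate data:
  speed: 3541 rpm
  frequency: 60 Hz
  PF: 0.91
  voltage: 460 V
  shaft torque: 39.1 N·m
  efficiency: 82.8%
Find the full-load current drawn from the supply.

24.2 A

ω = 2π×3541/60 = 370.8 rad/s; P_out = τω = 39.1 × 370.8 = 14498 W
P_in = P_out / η = 14498 / 0.828 = 17510 W
I_L = P_in / (√3·V_L·cosφ) = 17510 / (1.732 × 460 × 0.91) = 24.2 A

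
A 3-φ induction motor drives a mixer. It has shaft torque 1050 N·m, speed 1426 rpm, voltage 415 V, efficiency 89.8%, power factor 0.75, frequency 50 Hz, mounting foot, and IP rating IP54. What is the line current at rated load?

324 A

ω = 2π×1426/60 = 149.3 rad/s; P_out = τω = 1050 × 149.3 = 156765 W
P_in = P_out / η = 156765 / 0.898 = 174571 W
I_L = P_in / (√3·V_L·cosφ) = 174571 / (1.732 × 415 × 0.75) = 324 A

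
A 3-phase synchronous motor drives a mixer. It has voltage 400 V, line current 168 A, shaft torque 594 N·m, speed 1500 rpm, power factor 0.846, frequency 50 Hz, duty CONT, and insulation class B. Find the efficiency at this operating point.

ω = 2π × 1500/60 = 157.1 rad/s; P_out = τω = 594 × 157.1 = 93317 W
P_in = √3·V_L·I_L·cosφ = 1.732 × 400 × 168 × 0.846 = 98466 W
η = P_out / P_in = 93317 / 98466 = 0.948 = 94.8%

94.8 %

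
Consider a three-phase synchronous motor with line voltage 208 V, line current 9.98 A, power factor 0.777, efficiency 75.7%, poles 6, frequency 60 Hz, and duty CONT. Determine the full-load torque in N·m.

P_in = √3·V·I·cosφ = 1.732 × 208 × 9.98 × 0.777 = 2794 W
P_out = η·P_in = 0.757 × 2794 = 2115 W
n = n_s = 120×60/6 = 1200 rpm (synchronous)
ω = 2π×1200/60 = 125.7 rad/s
τ = P_out/ω = 2115/125.7 = 16.8 N·m

16.8 N·m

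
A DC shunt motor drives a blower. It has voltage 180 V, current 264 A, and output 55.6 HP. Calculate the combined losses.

P_in = V·I = 180×264 = 47520 W
P_out = 55.6×746 = 41478 W
Losses = P_in − P_out = 47520 − 41478 = 6042 W

6040 W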